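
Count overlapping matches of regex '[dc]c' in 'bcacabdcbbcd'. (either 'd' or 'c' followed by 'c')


Pattern: [dc]c means either 'd' or 'c' followed by 'c'.
Scanning 'bcacabdcbbcd' position-by-position:
  Pos 0: window 'bc' -> no
  Pos 1: window 'ca' -> no
  Pos 2: window 'ac' -> no
  Pos 3: window 'ca' -> no
  Pos 4: window 'ab' -> no
  Pos 5: window 'bd' -> no
  Pos 6: window 'dc' -> MATCH
  Pos 7: window 'cb' -> no
  Pos 8: window 'bb' -> no
  Pos 9: window 'bc' -> no
  Pos 10: window 'cd' -> no
  Pos 11: window 'd' -> no
Total matches: 1

1


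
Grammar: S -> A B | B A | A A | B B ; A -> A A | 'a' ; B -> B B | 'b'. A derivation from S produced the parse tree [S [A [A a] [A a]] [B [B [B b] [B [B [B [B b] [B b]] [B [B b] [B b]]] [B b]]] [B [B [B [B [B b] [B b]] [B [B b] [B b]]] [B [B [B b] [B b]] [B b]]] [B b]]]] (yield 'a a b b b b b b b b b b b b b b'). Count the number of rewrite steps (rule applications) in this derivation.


Every bracketed nonterminal node [X ...] in the tree is produced by exactly one rule application.
Reading the tree off as a leftmost derivation:
  Step 1: S  =>  A B   (applied S -> A B)
  Step 2: A B  =>  A A B   (applied A -> A A)
  Step 3: A A B  =>  a A B   (applied A -> a)
  Step 4: a A B  =>  a a B   (applied A -> a)
  Step 5: a a B  =>  a a B B   (applied B -> B B)
  Step 6: a a B B  =>  a a B B B   (applied B -> B B)
  Step 7: a a B B B  =>  a a b B B   (applied B -> b)
  Step 8: a a b B B  =>  a a b B B B   (applied B -> B B)
  Step 9: a a b B B B  =>  a a b B B B B   (applied B -> B B)
  Step 10: a a b B B B B  =>  a a b B B B B B   (applied B -> B B)
  Step 11: a a b B B B B B  =>  a a b b B B B B   (applied B -> b)
  Step 12: a a b b B B B B  =>  a a b b b B B B   (applied B -> b)
  Step 13: a a b b b B B B  =>  a a b b b B B B B   (applied B -> B B)
  Step 14: a a b b b B B B B  =>  a a b b b b B B B   (applied B -> b)
  Step 15: a a b b b b B B B  =>  a a b b b b b B B   (applied B -> b)
  Step 16: a a b b b b b B B  =>  a a b b b b b b B   (applied B -> b)
  Step 17: a a b b b b b b B  =>  a a b b b b b b B B   (applied B -> B B)
  Step 18: a a b b b b b b B B  =>  a a b b b b b b B B B   (applied B -> B B)
  Step 19: a a b b b b b b B B B  =>  a a b b b b b b B B B B   (applied B -> B B)
  Step 20: a a b b b b b b B B B B  =>  a a b b b b b b B B B B B   (applied B -> B B)
  Step 21: a a b b b b b b B B B B B  =>  a a b b b b b b b B B B B   (applied B -> b)
  Step 22: a a b b b b b b b B B B B  =>  a a b b b b b b b b B B B   (applied B -> b)
  Step 23: a a b b b b b b b b B B B  =>  a a b b b b b b b b B B B B   (applied B -> B B)
  Step 24: a a b b b b b b b b B B B B  =>  a a b b b b b b b b b B B B   (applied B -> b)
  Step 25: a a b b b b b b b b b B B B  =>  a a b b b b b b b b b b B B   (applied B -> b)
  Step 26: a a b b b b b b b b b b B B  =>  a a b b b b b b b b b b B B B   (applied B -> B B)
  Step 27: a a b b b b b b b b b b B B B  =>  a a b b b b b b b b b b B B B B   (applied B -> B B)
  Step 28: a a b b b b b b b b b b B B B B  =>  a a b b b b b b b b b b b B B B   (applied B -> b)
  Step 29: a a b b b b b b b b b b b B B B  =>  a a b b b b b b b b b b b b B B   (applied B -> b)
  Step 30: a a b b b b b b b b b b b b B B  =>  a a b b b b b b b b b b b b b B   (applied B -> b)
  Step 31: a a b b b b b b b b b b b b b B  =>  a a b b b b b b b b b b b b b b   (applied B -> b)
Final yield: a a b b b b b b b b b b b b b b
Total rewrite steps: 31

31


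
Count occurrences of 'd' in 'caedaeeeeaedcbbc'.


Scanning 'caedaeeeeaedcbbc' for 'd':
  Position 3: 'd' -> MATCH (count: 1)
  Position 11: 'd' -> MATCH (count: 2)
Total occurrences of 'd': 2

2


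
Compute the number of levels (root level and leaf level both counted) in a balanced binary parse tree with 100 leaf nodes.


In a balanced binary tree with n leaves the deepest leaf is ceil(log2(n)) edges below the root,
so counting node levels inclusive of root and leaves gives ceil(log2(n)) + 1 levels.
log2(100) = 6.6439
ceil(6.6439) = 7
levels = 7 + 1 = 8

8


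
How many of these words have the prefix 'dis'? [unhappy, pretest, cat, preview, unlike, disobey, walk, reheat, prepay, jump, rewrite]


Checking each word for prefix 'dis':
  'unhappy' -> no (count: 0)
  'pretest' -> no (count: 0)
  'cat' -> no (count: 0)
  'preview' -> no (count: 0)
  'unlike' -> no (count: 0)
  'disobey' -> YES, starts with 'dis' (count: 1)
  'walk' -> no (count: 1)
  'reheat' -> no (count: 1)
  'prepay' -> no (count: 1)
  'jump' -> no (count: 1)
  'rewrite' -> no (count: 1)
Total with prefix 'dis': 1

1


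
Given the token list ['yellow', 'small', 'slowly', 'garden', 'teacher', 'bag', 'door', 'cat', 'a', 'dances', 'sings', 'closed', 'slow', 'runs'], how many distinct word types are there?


Listing all tokens and tracking unique types:
  Token 1: 'yellow' -> NEW (unique so far: 1)
  Token 2: 'small' -> NEW (unique so far: 2)
  Token 3: 'slowly' -> NEW (unique so far: 3)
  Token 4: 'garden' -> NEW (unique so far: 4)
  Token 5: 'teacher' -> NEW (unique so far: 5)
  Token 6: 'bag' -> NEW (unique so far: 6)
  Token 7: 'door' -> NEW (unique so far: 7)
  Token 8: 'cat' -> NEW (unique so far: 8)
  Token 9: 'a' -> NEW (unique so far: 9)
  Token 10: 'dances' -> NEW (unique so far: 10)
  Token 11: 'sings' -> NEW (unique so far: 11)
  Token 12: 'closed' -> NEW (unique so far: 12)
  Token 13: 'slow' -> NEW (unique so far: 13)
  Token 14: 'runs' -> NEW (unique so far: 14)
Unique types: ('a', 'bag', 'cat', 'closed', 'dances', 'door', 'garden', 'runs', 'sings', 'slow', 'slowly', 'small', 'teacher', 'yellow')
Vocabulary size: 14

14


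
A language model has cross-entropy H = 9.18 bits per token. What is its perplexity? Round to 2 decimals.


Perplexity formula: PP = 2^H
H = 9.18
PP = 2^9.18
Decompose: 2^9.18 = 2^9 * 2^0.18
2^9 = 512, 2^0.18 ~ 1.1328839
PP ~ 512 * 1.1328839 = 580.0365568
Rounded to 2 decimals: 580.04

580.04


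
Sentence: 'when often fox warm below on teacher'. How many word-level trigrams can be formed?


Word trigrams from [7] words:
  Trigram 1: (when often fox)
  Trigram 2: (often fox warm)
  Trigram 3: (fox warm below)
  Trigram 4: (warm below on)
  Trigram 5: (below on teacher)
Total word trigrams: 7 - 2 = 5

5


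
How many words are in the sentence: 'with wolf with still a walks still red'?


Counting words by splitting on spaces:
  Word 1: 'with'
  Word 2: 'wolf'
  Word 3: 'with'
  Word 4: 'still'
  Word 5: 'a'
  Word 6: 'walks'
  Word 7: 'still'
  Word 8: 'red'
Total words: 8

8


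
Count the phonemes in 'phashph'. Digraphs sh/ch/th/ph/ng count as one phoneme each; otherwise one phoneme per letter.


Parsing 'phashph' greedily, digraphs first:
  'ph' -> digraph (1 consonant phoneme) (phonemes so far: 1)
  'a' -> vowel phoneme (phonemes so far: 2)
  'sh' -> digraph (1 consonant phoneme) (phonemes so far: 3)
  'ph' -> digraph (1 consonant phoneme) (phonemes so far: 4)
Total phonemes: 4

4


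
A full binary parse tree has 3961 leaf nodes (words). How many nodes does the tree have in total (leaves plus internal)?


Leaf nodes (terminals): 3961
Internal nodes = n - 1 = 3961 - 1 = 3960
Total = leaves + internal = 3961 + 3960 = 7921

7921


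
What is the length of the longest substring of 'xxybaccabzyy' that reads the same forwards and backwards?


Scanning 'xxybaccabzyy' for palindromic substrings.
Substring at positions 3-8: 'baccab'.
Check: reverse('baccab') = 'baccab' -> palindrome confirmed.
Neighbouring characters ('y' / 'z') break symmetry, so it cannot extend further.
No longer palindromic substring exists; longest length = 6

6


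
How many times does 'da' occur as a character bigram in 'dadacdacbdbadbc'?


Scanning 'dadacdacbdbadbc' for bigram 'da':
  Position 0: 'da' -> MATCH
  Position 1: 'ad' -> no
  Position 2: 'da' -> MATCH
  Position 3: 'ac' -> no
  Position 4: 'cd' -> no
  Position 5: 'da' -> MATCH
  Position 6: 'ac' -> no
  Position 7: 'cb' -> no
  Position 8: 'bd' -> no
  Position 9: 'db' -> no
  Position 10: 'ba' -> no
  Position 11: 'ad' -> no
  Position 12: 'db' -> no
  Position 13: 'bc' -> no
Total matches: 3

3


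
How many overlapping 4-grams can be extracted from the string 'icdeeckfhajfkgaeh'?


String 'icdeeckfhajfkgaeh' has length L = 17.
Number of overlapping n-grams = L - n + 1
Substituting: 17 - 4 + 1 = 14

14


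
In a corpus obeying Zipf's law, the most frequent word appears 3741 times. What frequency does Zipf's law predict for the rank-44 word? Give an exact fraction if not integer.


Zipf's law: freq(rank) = f1 / rank
f1 = 3741, rank = 44
freq = 3741 / 44
GCD(3741, 44) = 1
Simplified: 3741/44

3741/44


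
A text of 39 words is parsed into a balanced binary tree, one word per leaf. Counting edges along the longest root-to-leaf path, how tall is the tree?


In a balanced binary tree with n leaves the deepest leaf is ceil(log2(n)) edges below the root.
log2(39) = 5.2854
ceil(5.2854) = 6
height (edges) = 6

6


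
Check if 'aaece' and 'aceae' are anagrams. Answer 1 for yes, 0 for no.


Sort characters of 'aaece': 'aacee'
Sort characters of 'aceae': 'aacee'
Sorted forms match -> they ARE anagrams
Result: 1

1


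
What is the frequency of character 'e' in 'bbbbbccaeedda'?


Scanning 'bbbbbccaeedda' for 'e':
  Position 8: 'e' -> MATCH (count: 1)
  Position 9: 'e' -> MATCH (count: 2)
Total occurrences of 'e': 2

2


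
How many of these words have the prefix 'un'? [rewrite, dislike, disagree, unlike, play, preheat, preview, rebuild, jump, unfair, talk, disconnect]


Checking each word for prefix 'un':
  'rewrite' -> no (count: 0)
  'dislike' -> no (count: 0)
  'disagree' -> no (count: 0)
  'unlike' -> YES, starts with 'un' (count: 1)
  'play' -> no (count: 1)
  'preheat' -> no (count: 1)
  'preview' -> no (count: 1)
  'rebuild' -> no (count: 1)
  'jump' -> no (count: 1)
  'unfair' -> YES, starts with 'un' (count: 2)
  'talk' -> no (count: 2)
  'disconnect' -> no (count: 2)
Total with prefix 'un': 2

2


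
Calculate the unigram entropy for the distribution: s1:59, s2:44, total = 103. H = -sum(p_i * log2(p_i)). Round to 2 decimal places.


Computing entropy H = -sum(p_i * log2(p_i)):
  s1: p = 59/103 = 0.5728, -p*log2(p) = 0.4605
  s2: p = 44/103 = 0.4272, -p*log2(p) = 0.5242
H = sum of terms = 0.9847
Rounded to 2 decimals: 0.98

0.98


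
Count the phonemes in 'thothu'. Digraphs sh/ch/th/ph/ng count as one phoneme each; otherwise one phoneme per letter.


Parsing 'thothu' greedily, digraphs first:
  'th' -> digraph (1 consonant phoneme) (phonemes so far: 1)
  'o' -> vowel phoneme (phonemes so far: 2)
  'th' -> digraph (1 consonant phoneme) (phonemes so far: 3)
  'u' -> vowel phoneme (phonemes so far: 4)
Total phonemes: 4

4


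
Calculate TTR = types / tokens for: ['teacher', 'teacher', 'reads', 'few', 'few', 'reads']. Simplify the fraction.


Tokens: 6
Unique types: ('few', 'reads', 'teacher') = 3
TTR = 3/6
Simplify: divide both by 3 -> 1/2
TTR = 1/2

1/2


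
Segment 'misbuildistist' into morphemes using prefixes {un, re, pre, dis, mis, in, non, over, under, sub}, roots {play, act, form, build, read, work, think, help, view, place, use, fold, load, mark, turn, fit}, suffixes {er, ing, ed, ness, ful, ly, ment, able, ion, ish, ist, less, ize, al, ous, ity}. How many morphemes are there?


Segmenting 'misbuildistist' against the inventory:
  'mis' -> prefix (morpheme 1)
  'build' -> root (morpheme 2)
  'ist' -> suffix (morpheme 3)
  'ist' -> suffix (morpheme 4)
Total morphemes: 4

4


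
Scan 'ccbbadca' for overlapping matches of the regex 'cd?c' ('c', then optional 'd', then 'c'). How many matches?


Pattern: cd?c means 'c', then optional 'd', then 'c'.
Scanning 'ccbbadca' position-by-position:
  Pos 0: window 'ccb' -> MATCH
  Pos 1: window 'cbb' -> no
  Pos 2: window 'bba' -> no
  Pos 3: window 'bad' -> no
  Pos 4: window 'adc' -> no
  Pos 5: window 'dca' -> no
  Pos 6: window 'ca' -> no
  Pos 7: window 'a' -> no
Total matches: 1

1


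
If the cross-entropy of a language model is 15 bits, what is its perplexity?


Perplexity formula: PP = 2^H
H = 15
PP = 2^15
PP = 2^15 = 32768

32768


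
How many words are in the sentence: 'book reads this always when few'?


Counting words by splitting on spaces:
  Word 1: 'book'
  Word 2: 'reads'
  Word 3: 'this'
  Word 4: 'always'
  Word 5: 'when'
  Word 6: 'few'
Total words: 6

6


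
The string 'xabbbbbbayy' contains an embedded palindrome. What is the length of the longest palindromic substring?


Scanning 'xabbbbbbayy' for palindromic substrings.
Substring at positions 1-8: 'abbbbbba'.
Check: reverse('abbbbbba') = 'abbbbbba' -> palindrome confirmed.
Neighbouring characters ('x' / 'y') break symmetry, so it cannot extend further.
No longer palindromic substring exists; longest length = 8

8


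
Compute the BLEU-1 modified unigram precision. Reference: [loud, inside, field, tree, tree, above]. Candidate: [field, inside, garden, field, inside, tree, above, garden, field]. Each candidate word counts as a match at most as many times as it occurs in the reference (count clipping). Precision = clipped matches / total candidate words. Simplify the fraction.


Reference word counts: {'above': 1, 'field': 1, 'inside': 1, 'loud': 1, 'tree': 2}
Checking each candidate word (with clipping):
  'field' -> in reference (ref count 1, used 1/1) -> match (matches: 1)
  'inside' -> in reference (ref count 1, used 1/1) -> match (matches: 2)
  'garden' -> not in reference -> no match (matches: 2)
  'field' -> ref count 1 already used up (1/1) -> clipped, no match (matches: 2)
  'inside' -> ref count 1 already used up (1/1) -> clipped, no match (matches: 2)
  'tree' -> in reference (ref count 2, used 1/2) -> match (matches: 3)
  'above' -> in reference (ref count 1, used 1/1) -> match (matches: 4)
  'garden' -> not in reference -> no match (matches: 4)
  'field' -> ref count 1 already used up (1/1) -> clipped, no match (matches: 4)
Clipped matches: 4, Candidate length: 9
Precision = 4/9

4/9


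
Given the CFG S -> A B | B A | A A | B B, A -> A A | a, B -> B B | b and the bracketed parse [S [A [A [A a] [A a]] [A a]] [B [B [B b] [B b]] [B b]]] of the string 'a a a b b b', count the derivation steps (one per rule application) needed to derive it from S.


Every bracketed nonterminal node [X ...] in the tree is produced by exactly one rule application.
Reading the tree off as a leftmost derivation:
  Step 1: S  =>  A B   (applied S -> A B)
  Step 2: A B  =>  A A B   (applied A -> A A)
  Step 3: A A B  =>  A A A B   (applied A -> A A)
  Step 4: A A A B  =>  a A A B   (applied A -> a)
  Step 5: a A A B  =>  a a A B   (applied A -> a)
  Step 6: a a A B  =>  a a a B   (applied A -> a)
  Step 7: a a a B  =>  a a a B B   (applied B -> B B)
  Step 8: a a a B B  =>  a a a B B B   (applied B -> B B)
  Step 9: a a a B B B  =>  a a a b B B   (applied B -> b)
  Step 10: a a a b B B  =>  a a a b b B   (applied B -> b)
  Step 11: a a a b b B  =>  a a a b b b   (applied B -> b)
Final yield: a a a b b b
Total rewrite steps: 11

11


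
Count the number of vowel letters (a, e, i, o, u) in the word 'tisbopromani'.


Scanning each character of 'tisbopromani':
  Position 1: 't' -> consonant (running count: 0)
  Position 2: 'i' -> vowel (running count: 1)
  Position 3: 's' -> consonant (running count: 1)
  Position 4: 'b' -> consonant (running count: 1)
  Position 5: 'o' -> vowel (running count: 2)
  Position 6: 'p' -> consonant (running count: 2)
  Position 7: 'r' -> consonant (running count: 2)
  Position 8: 'o' -> vowel (running count: 3)
  Position 9: 'm' -> consonant (running count: 3)
  Position 10: 'a' -> vowel (running count: 4)
  Position 11: 'n' -> consonant (running count: 4)
  Position 12: 'i' -> vowel (running count: 5)
Total vowels: 5

5


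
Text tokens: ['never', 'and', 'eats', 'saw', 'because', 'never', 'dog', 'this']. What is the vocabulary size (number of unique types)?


Listing all tokens and tracking unique types:
  Token 1: 'never' -> NEW (unique so far: 1)
  Token 2: 'and' -> NEW (unique so far: 2)
  Token 3: 'eats' -> NEW (unique so far: 3)
  Token 4: 'saw' -> NEW (unique so far: 4)
  Token 5: 'because' -> NEW (unique so far: 5)
  Token 6: 'never' -> duplicate (unique so far: 5)
  Token 7: 'dog' -> NEW (unique so far: 6)
  Token 8: 'this' -> NEW (unique so far: 7)
Unique types: ('and', 'because', 'dog', 'eats', 'never', 'saw', 'this')
Vocabulary size: 7

7


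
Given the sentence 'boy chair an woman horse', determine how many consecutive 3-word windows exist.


Word trigrams from [5] words:
  Trigram 1: (boy chair an)
  Trigram 2: (chair an woman)
  Trigram 3: (an woman horse)
Total word trigrams: 5 - 2 = 3

3


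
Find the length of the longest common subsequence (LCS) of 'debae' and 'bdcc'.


DP table for LCS of 'debae' and 'bdcc':
       b  d  c  c
    0  0  0  0  0
  d 0  0  1  1  1
  e 0  0  1  1  1
  b 0  1  1  1  1
  a 0  1  1  1  1
  e 0  1  1  1  1
LCS: 'd'
LCS length = 1

1


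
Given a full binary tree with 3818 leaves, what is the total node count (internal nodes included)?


Leaf nodes (terminals): 3818
Internal nodes = n - 1 = 3818 - 1 = 3817
Total = leaves + internal = 3818 + 3817 = 7635

7635


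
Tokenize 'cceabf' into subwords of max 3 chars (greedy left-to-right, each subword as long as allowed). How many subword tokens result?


'cceabf' has 6 characters.
Chunking with max size 3:
  Chunk 1: 'cce' (positions 0-2)
  Chunk 2: 'abf' (positions 3-5)
Total chunks: ceil(6 / 3) = 2

2


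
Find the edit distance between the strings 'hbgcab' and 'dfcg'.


Building DP table for s1='hbgcab' (len 6) and s2='dfcg' (len 4):
       d  f  c  g
    0  1  2  3  4
  h 1  1  2  3  4
  b 2  2  2  3  4
  g 3  3  3  3  3
  c 4  4  4  3  4
  a 5  5  5  4  4
  b 6  6  6  5  5
Edit distance = dp[6][4] = 5

5


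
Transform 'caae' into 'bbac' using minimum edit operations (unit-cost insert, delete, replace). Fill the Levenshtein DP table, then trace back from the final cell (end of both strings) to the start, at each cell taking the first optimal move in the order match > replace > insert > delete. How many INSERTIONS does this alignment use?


Edit distance = 3. Backtracking from cell (4, 4) with preference match > replace > insert > delete,
then listing the resulting alignment 'caae' -> 'bbac' left to right:
  Step 1: replace c->b
  Step 2: replace a->b
  Step 3: keep 'a'
  Step 4: replace e->c
Total insertions: 0

0


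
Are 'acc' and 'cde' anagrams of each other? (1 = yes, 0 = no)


Sort characters of 'acc': 'acc'
Sort characters of 'cde': 'cde'
Sorted forms differ -> they are NOT anagrams
Result: 0

0


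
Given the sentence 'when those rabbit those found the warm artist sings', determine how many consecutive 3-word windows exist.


Word trigrams from [9] words:
  Trigram 1: (when those rabbit)
  Trigram 2: (those rabbit those)
  Trigram 3: (rabbit those found)
  Trigram 4: (those found the)
  Trigram 5: (found the warm)
  Trigram 6: (the warm artist)
  Trigram 7: (warm artist sings)
Total word trigrams: 9 - 2 = 7

7


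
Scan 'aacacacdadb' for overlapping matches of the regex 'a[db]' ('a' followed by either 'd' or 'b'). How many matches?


Pattern: a[db] means 'a' followed by either 'd' or 'b'.
Scanning 'aacacacdadb' position-by-position:
  Pos 0: window 'aa' -> no
  Pos 1: window 'ac' -> no
  Pos 2: window 'ca' -> no
  Pos 3: window 'ac' -> no
  Pos 4: window 'ca' -> no
  Pos 5: window 'ac' -> no
  Pos 6: window 'cd' -> no
  Pos 7: window 'da' -> no
  Pos 8: window 'ad' -> MATCH
  Pos 9: window 'db' -> no
  Pos 10: window 'b' -> no
Total matches: 1

1


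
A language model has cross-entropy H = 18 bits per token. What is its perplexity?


Perplexity formula: PP = 2^H
H = 18
PP = 2^18
PP = 2^18 = 262144

262144


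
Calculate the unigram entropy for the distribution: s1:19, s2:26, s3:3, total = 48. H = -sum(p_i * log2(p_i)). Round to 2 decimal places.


Computing entropy H = -sum(p_i * log2(p_i)):
  s1: p = 19/48 = 0.3958, -p*log2(p) = 0.5292
  s2: p = 26/48 = 0.5417, -p*log2(p) = 0.4791
  s3: p = 3/48 = 0.0625, -p*log2(p) = 0.2500
H = sum of terms = 1.2583
Rounded to 2 decimals: 1.26

1.26


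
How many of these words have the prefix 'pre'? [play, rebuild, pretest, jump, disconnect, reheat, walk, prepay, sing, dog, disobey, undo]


Checking each word for prefix 'pre':
  'play' -> no (count: 0)
  'rebuild' -> no (count: 0)
  'pretest' -> YES, starts with 'pre' (count: 1)
  'jump' -> no (count: 1)
  'disconnect' -> no (count: 1)
  'reheat' -> no (count: 1)
  'walk' -> no (count: 1)
  'prepay' -> YES, starts with 'pre' (count: 2)
  'sing' -> no (count: 2)
  'dog' -> no (count: 2)
  'disobey' -> no (count: 2)
  'undo' -> no (count: 2)
Total with prefix 'pre': 2

2


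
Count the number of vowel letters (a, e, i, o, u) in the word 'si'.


Scanning each character of 'si':
  Position 1: 's' -> consonant (running count: 0)
  Position 2: 'i' -> vowel (running count: 1)
Total vowels: 1

1


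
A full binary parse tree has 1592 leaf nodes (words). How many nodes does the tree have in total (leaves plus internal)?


Leaf nodes (terminals): 1592
Internal nodes = n - 1 = 1592 - 1 = 1591
Total = leaves + internal = 1592 + 1591 = 3183

3183


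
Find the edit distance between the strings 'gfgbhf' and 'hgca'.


Building DP table for s1='gfgbhf' (len 6) and s2='hgca' (len 4):
       h  g  c  a
    0  1  2  3  4
  g 1  1  1  2  3
  f 2  2  2  2  3
  g 3  3  2  3  3
  b 4  4  3  3  4
  h 5  4  4  4  4
  f 6  5  5  5  5
Edit distance = dp[6][4] = 5

5


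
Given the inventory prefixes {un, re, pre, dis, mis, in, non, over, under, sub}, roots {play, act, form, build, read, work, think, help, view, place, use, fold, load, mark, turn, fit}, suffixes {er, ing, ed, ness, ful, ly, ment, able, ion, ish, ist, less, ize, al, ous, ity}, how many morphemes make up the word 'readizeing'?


Segmenting 'readizeing' against the inventory:
  'read' -> root (morpheme 1)
  'ize' -> suffix (morpheme 2)
  'ing' -> suffix (morpheme 3)
Total morphemes: 3

3


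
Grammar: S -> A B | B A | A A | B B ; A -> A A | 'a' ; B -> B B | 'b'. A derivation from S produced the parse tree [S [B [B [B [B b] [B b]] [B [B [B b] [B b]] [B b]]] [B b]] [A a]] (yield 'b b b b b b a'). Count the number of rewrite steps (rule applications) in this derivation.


Every bracketed nonterminal node [X ...] in the tree is produced by exactly one rule application.
Reading the tree off as a leftmost derivation:
  Step 1: S  =>  B A   (applied S -> B A)
  Step 2: B A  =>  B B A   (applied B -> B B)
  Step 3: B B A  =>  B B B A   (applied B -> B B)
  Step 4: B B B A  =>  B B B B A   (applied B -> B B)
  Step 5: B B B B A  =>  b B B B A   (applied B -> b)
  Step 6: b B B B A  =>  b b B B A   (applied B -> b)
  Step 7: b b B B A  =>  b b B B B A   (applied B -> B B)
  Step 8: b b B B B A  =>  b b B B B B A   (applied B -> B B)
  Step 9: b b B B B B A  =>  b b b B B B A   (applied B -> b)
  Step 10: b b b B B B A  =>  b b b b B B A   (applied B -> b)
  Step 11: b b b b B B A  =>  b b b b b B A   (applied B -> b)
  Step 12: b b b b b B A  =>  b b b b b b A   (applied B -> b)
  Step 13: b b b b b b A  =>  b b b b b b a   (applied A -> a)
Final yield: b b b b b b a
Total rewrite steps: 13

13


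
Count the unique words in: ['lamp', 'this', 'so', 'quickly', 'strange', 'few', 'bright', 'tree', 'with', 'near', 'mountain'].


Listing all tokens and tracking unique types:
  Token 1: 'lamp' -> NEW (unique so far: 1)
  Token 2: 'this' -> NEW (unique so far: 2)
  Token 3: 'so' -> NEW (unique so far: 3)
  Token 4: 'quickly' -> NEW (unique so far: 4)
  Token 5: 'strange' -> NEW (unique so far: 5)
  Token 6: 'few' -> NEW (unique so far: 6)
  Token 7: 'bright' -> NEW (unique so far: 7)
  Token 8: 'tree' -> NEW (unique so far: 8)
  Token 9: 'with' -> NEW (unique so far: 9)
  Token 10: 'near' -> NEW (unique so far: 10)
  Token 11: 'mountain' -> NEW (unique so far: 11)
Unique types: ('bright', 'few', 'lamp', 'mountain', 'near', 'quickly', 'so', 'strange', 'this', 'tree', 'with')
Vocabulary size: 11

11


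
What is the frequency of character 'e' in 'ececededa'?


Scanning 'ececededa' for 'e':
  Position 0: 'e' -> MATCH (count: 1)
  Position 2: 'e' -> MATCH (count: 2)
  Position 4: 'e' -> MATCH (count: 3)
  Position 6: 'e' -> MATCH (count: 4)
Total occurrences of 'e': 4

4


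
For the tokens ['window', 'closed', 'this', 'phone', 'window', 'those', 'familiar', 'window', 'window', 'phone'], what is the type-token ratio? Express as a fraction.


Tokens: 10
Unique types: ('closed', 'familiar', 'phone', 'this', 'those', 'window') = 6
TTR = 6/10
Simplify: divide both by 2 -> 3/5
TTR = 3/5

3/5


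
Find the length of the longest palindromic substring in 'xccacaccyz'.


Scanning 'xccacaccyz' for palindromic substrings.
Substring at positions 1-7: 'ccacacc'.
Check: reverse('ccacacc') = 'ccacacc' -> palindrome confirmed.
Neighbouring characters ('x' / 'y') break symmetry, so it cannot extend further.
No longer palindromic substring exists; longest length = 7

7


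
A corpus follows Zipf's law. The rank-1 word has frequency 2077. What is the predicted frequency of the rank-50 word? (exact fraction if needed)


Zipf's law: freq(rank) = f1 / rank
f1 = 2077, rank = 50
freq = 2077 / 50
GCD(2077, 50) = 1
Simplified: 2077/50

2077/50


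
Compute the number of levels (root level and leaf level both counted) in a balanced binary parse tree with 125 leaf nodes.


In a balanced binary tree with n leaves the deepest leaf is ceil(log2(n)) edges below the root,
so counting node levels inclusive of root and leaves gives ceil(log2(n)) + 1 levels.
log2(125) = 6.9658
ceil(6.9658) = 7
levels = 7 + 1 = 8

8


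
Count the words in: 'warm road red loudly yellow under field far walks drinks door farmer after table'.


Counting words by splitting on spaces:
  Word 1: 'warm'
  Word 2: 'road'
  Word 3: 'red'
  Word 4: 'loudly'
  Word 5: 'yellow'
  Word 6: 'under'
  Word 7: 'field'
  Word 8: 'far'
  Word 9: 'walks'
  Word 10: 'drinks'
  Word 11: 'door'
  Word 12: 'farmer'
  Word 13: 'after'
  Word 14: 'table'
Total words: 14

14


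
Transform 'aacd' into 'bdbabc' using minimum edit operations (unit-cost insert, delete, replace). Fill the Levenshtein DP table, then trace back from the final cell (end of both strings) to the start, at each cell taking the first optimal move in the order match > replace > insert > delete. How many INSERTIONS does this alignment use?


Edit distance = 5. Backtracking from cell (4, 6) with preference match > replace > insert > delete,
then listing the resulting alignment 'aacd' -> 'bdbabc' left to right:
  Step 1: insert 'b' [insertion #1]
  Step 2: insert 'd' [insertion #2]
  Step 3: replace a->b
  Step 4: keep 'a'
  Step 5: replace c->b
  Step 6: replace d->c
Total insertions: 2

2


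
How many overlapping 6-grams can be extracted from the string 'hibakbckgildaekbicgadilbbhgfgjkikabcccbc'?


String 'hibakbckgildaekbicgadilbbhgfgjkikabcccbc' has length L = 40.
Number of overlapping n-grams = L - n + 1
Substituting: 40 - 6 + 1 = 35

35


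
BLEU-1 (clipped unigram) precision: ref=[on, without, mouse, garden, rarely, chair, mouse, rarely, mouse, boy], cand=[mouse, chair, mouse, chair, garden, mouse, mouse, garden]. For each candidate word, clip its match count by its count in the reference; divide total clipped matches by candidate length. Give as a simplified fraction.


Reference word counts: {'boy': 1, 'chair': 1, 'garden': 1, 'mouse': 3, 'on': 1, 'rarely': 2, 'without': 1}
Checking each candidate word (with clipping):
  'mouse' -> in reference (ref count 3, used 1/3) -> match (matches: 1)
  'chair' -> in reference (ref count 1, used 1/1) -> match (matches: 2)
  'mouse' -> in reference (ref count 3, used 2/3) -> match (matches: 3)
  'chair' -> ref count 1 already used up (1/1) -> clipped, no match (matches: 3)
  'garden' -> in reference (ref count 1, used 1/1) -> match (matches: 4)
  'mouse' -> in reference (ref count 3, used 3/3) -> match (matches: 5)
  'mouse' -> ref count 3 already used up (3/3) -> clipped, no match (matches: 5)
  'garden' -> ref count 1 already used up (1/1) -> clipped, no match (matches: 5)
Clipped matches: 5, Candidate length: 8
Precision = 5/8

5/8


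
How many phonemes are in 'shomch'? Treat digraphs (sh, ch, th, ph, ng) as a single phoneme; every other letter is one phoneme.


Parsing 'shomch' greedily, digraphs first:
  'sh' -> digraph (1 consonant phoneme) (phonemes so far: 1)
  'o' -> vowel phoneme (phonemes so far: 2)
  'm' -> consonant phoneme (phonemes so far: 3)
  'ch' -> digraph (1 consonant phoneme) (phonemes so far: 4)
Total phonemes: 4

4


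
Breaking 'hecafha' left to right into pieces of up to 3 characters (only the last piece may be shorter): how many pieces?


'hecafha' has 7 characters.
Chunking with max size 3:
  Chunk 1: 'hec' (positions 0-2)
  Chunk 2: 'afh' (positions 3-5)
  Chunk 3: 'a' (positions 6-6)
Total chunks: ceil(7 / 3) = 3

3


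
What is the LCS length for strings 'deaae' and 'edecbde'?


DP table for LCS of 'deaae' and 'edecbde':
       e  d  e  c  b  d  e
    0  0  0  0  0  0  0  0
  d 0  0  1  1  1  1  1  1
  e 0  1  1  2  2  2  2  2
  a 0  1  1  2  2  2  2  2
  a 0  1  1  2  2  2  2  2
  e 0  1  1  2  2  2  2  3
LCS: 'dee'
LCS length = 3

3


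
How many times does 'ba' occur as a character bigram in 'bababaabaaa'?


Scanning 'bababaabaaa' for bigram 'ba':
  Position 0: 'ba' -> MATCH
  Position 1: 'ab' -> no
  Position 2: 'ba' -> MATCH
  Position 3: 'ab' -> no
  Position 4: 'ba' -> MATCH
  Position 5: 'aa' -> no
  Position 6: 'ab' -> no
  Position 7: 'ba' -> MATCH
  Position 8: 'aa' -> no
  Position 9: 'aa' -> no
Total matches: 4

4


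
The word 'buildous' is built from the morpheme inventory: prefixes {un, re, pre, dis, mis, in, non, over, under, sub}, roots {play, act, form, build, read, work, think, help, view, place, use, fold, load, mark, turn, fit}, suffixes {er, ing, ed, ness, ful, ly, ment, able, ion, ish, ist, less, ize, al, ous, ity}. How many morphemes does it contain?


Segmenting 'buildous' against the inventory:
  'build' -> root (morpheme 1)
  'ous' -> suffix (morpheme 2)
Total morphemes: 2

2


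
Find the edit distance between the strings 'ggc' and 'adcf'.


Building DP table for s1='ggc' (len 3) and s2='adcf' (len 4):
       a  d  c  f
    0  1  2  3  4
  g 1  1  2  3  4
  g 2  2  2  3  4
  c 3  3  3  2  3
Edit distance = dp[3][4] = 3

3


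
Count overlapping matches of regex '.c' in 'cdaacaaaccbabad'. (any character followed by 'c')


Pattern: .c means any character followed by 'c'.
Scanning 'cdaacaaaccbabad' position-by-position:
  Pos 0: window 'cd' -> no
  Pos 1: window 'da' -> no
  Pos 2: window 'aa' -> no
  Pos 3: window 'ac' -> MATCH
  Pos 4: window 'ca' -> no
  Pos 5: window 'aa' -> no
  Pos 6: window 'aa' -> no
  Pos 7: window 'ac' -> MATCH
  Pos 8: window 'cc' -> MATCH
  Pos 9: window 'cb' -> no
  Pos 10: window 'ba' -> no
  Pos 11: window 'ab' -> no
  Pos 12: window 'ba' -> no
  Pos 13: window 'ad' -> no
  Pos 14: window 'd' -> no
Total matches: 3

3


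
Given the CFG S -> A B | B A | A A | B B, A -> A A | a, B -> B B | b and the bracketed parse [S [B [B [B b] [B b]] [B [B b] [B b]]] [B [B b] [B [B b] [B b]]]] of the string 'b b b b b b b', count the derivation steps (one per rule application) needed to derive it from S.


Every bracketed nonterminal node [X ...] in the tree is produced by exactly one rule application.
Reading the tree off as a leftmost derivation:
  Step 1: S  =>  B B   (applied S -> B B)
  Step 2: B B  =>  B B B   (applied B -> B B)
  Step 3: B B B  =>  B B B B   (applied B -> B B)
  Step 4: B B B B  =>  b B B B   (applied B -> b)
  Step 5: b B B B  =>  b b B B   (applied B -> b)
  Step 6: b b B B  =>  b b B B B   (applied B -> B B)
  Step 7: b b B B B  =>  b b b B B   (applied B -> b)
  Step 8: b b b B B  =>  b b b b B   (applied B -> b)
  Step 9: b b b b B  =>  b b b b B B   (applied B -> B B)
  Step 10: b b b b B B  =>  b b b b b B   (applied B -> b)
  Step 11: b b b b b B  =>  b b b b b B B   (applied B -> B B)
  Step 12: b b b b b B B  =>  b b b b b b B   (applied B -> b)
  Step 13: b b b b b b B  =>  b b b b b b b   (applied B -> b)
Final yield: b b b b b b b
Total rewrite steps: 13

13


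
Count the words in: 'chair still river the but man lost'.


Counting words by splitting on spaces:
  Word 1: 'chair'
  Word 2: 'still'
  Word 3: 'river'
  Word 4: 'the'
  Word 5: 'but'
  Word 6: 'man'
  Word 7: 'lost'
Total words: 7

7


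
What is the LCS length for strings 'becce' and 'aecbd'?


DP table for LCS of 'becce' and 'aecbd':
       a  e  c  b  d
    0  0  0  0  0  0
  b 0  0  0  0  1  1
  e 0  0  1  1  1  1
  c 0  0  1  2  2  2
  c 0  0  1  2  2  2
  e 0  0  1  2  2  2
LCS: 'ec'
LCS length = 2

2


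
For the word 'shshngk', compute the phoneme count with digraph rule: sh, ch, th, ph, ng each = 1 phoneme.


Parsing 'shshngk' greedily, digraphs first:
  'sh' -> digraph (1 consonant phoneme) (phonemes so far: 1)
  'sh' -> digraph (1 consonant phoneme) (phonemes so far: 2)
  'ng' -> digraph (1 consonant phoneme) (phonemes so far: 3)
  'k' -> consonant phoneme (phonemes so far: 4)
Total phonemes: 4

4


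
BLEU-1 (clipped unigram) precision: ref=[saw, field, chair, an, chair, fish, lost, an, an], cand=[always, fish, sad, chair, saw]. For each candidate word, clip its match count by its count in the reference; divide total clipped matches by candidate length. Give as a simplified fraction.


Reference word counts: {'an': 3, 'chair': 2, 'field': 1, 'fish': 1, 'lost': 1, 'saw': 1}
Checking each candidate word (with clipping):
  'always' -> not in reference -> no match (matches: 0)
  'fish' -> in reference (ref count 1, used 1/1) -> match (matches: 1)
  'sad' -> not in reference -> no match (matches: 1)
  'chair' -> in reference (ref count 2, used 1/2) -> match (matches: 2)
  'saw' -> in reference (ref count 1, used 1/1) -> match (matches: 3)
Clipped matches: 3, Candidate length: 5
Precision = 3/5

3/5


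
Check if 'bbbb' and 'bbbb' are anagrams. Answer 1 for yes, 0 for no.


Sort characters of 'bbbb': 'bbbb'
Sort characters of 'bbbb': 'bbbb'
Sorted forms match -> they ARE anagrams
Result: 1

1


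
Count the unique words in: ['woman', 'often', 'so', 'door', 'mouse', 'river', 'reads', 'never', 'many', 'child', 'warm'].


Listing all tokens and tracking unique types:
  Token 1: 'woman' -> NEW (unique so far: 1)
  Token 2: 'often' -> NEW (unique so far: 2)
  Token 3: 'so' -> NEW (unique so far: 3)
  Token 4: 'door' -> NEW (unique so far: 4)
  Token 5: 'mouse' -> NEW (unique so far: 5)
  Token 6: 'river' -> NEW (unique so far: 6)
  Token 7: 'reads' -> NEW (unique so far: 7)
  Token 8: 'never' -> NEW (unique so far: 8)
  Token 9: 'many' -> NEW (unique so far: 9)
  Token 10: 'child' -> NEW (unique so far: 10)
  Token 11: 'warm' -> NEW (unique so far: 11)
Unique types: ('child', 'door', 'many', 'mouse', 'never', 'often', 'reads', 'river', 'so', 'warm', 'woman')
Vocabulary size: 11

11


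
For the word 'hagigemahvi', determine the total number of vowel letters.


Scanning each character of 'hagigemahvi':
  Position 1: 'h' -> consonant (running count: 0)
  Position 2: 'a' -> vowel (running count: 1)
  Position 3: 'g' -> consonant (running count: 1)
  Position 4: 'i' -> vowel (running count: 2)
  Position 5: 'g' -> consonant (running count: 2)
  Position 6: 'e' -> vowel (running count: 3)
  Position 7: 'm' -> consonant (running count: 3)
  Position 8: 'a' -> vowel (running count: 4)
  Position 9: 'h' -> consonant (running count: 4)
  Position 10: 'v' -> consonant (running count: 4)
  Position 11: 'i' -> vowel (running count: 5)
Total vowels: 5

5


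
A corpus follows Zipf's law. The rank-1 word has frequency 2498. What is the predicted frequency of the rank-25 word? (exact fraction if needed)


Zipf's law: freq(rank) = f1 / rank
f1 = 2498, rank = 25
freq = 2498 / 25
GCD(2498, 25) = 1
Simplified: 2498/25

2498/25


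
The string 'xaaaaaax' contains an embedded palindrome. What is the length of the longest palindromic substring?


Scanning 'xaaaaaax' for palindromic substrings.
Substring at positions 0-7: 'xaaaaaax'.
Check: reverse('xaaaaaax') = 'xaaaaaax' -> palindrome confirmed.
No longer palindromic substring exists; longest length = 8

8


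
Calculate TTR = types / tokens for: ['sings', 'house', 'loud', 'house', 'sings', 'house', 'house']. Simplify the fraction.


Tokens: 7
Unique types: ('house', 'loud', 'sings') = 3
TTR = 3/7
Already in lowest terms.

3/7


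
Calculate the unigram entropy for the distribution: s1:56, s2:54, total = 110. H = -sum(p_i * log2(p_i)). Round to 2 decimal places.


Computing entropy H = -sum(p_i * log2(p_i)):
  s1: p = 56/110 = 0.5091, -p*log2(p) = 0.4959
  s2: p = 54/110 = 0.4909, -p*log2(p) = 0.5039
H = sum of terms = 0.9998
Rounded to 2 decimals: 1.00

1.00


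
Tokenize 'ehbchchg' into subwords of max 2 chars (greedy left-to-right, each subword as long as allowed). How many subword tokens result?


'ehbchchg' has 8 characters.
Chunking with max size 2:
  Chunk 1: 'eh' (positions 0-1)
  Chunk 2: 'bc' (positions 2-3)
  Chunk 3: 'hc' (positions 4-5)
  Chunk 4: 'hg' (positions 6-7)
Total chunks: ceil(8 / 2) = 4

4


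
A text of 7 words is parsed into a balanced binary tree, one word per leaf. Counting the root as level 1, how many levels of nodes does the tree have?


In a balanced binary tree with n leaves the deepest leaf is ceil(log2(n)) edges below the root,
so counting node levels inclusive of root and leaves gives ceil(log2(n)) + 1 levels.
log2(7) = 2.8074
ceil(2.8074) = 3
levels = 3 + 1 = 4

4


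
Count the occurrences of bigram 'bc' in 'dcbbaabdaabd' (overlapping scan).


Scanning 'dcbbaabdaabd' for bigram 'bc':
  Position 0: 'dc' -> no
  Position 1: 'cb' -> no
  Position 2: 'bb' -> no
  Position 3: 'ba' -> no
  Position 4: 'aa' -> no
  Position 5: 'ab' -> no
  Position 6: 'bd' -> no
  Position 7: 'da' -> no
  Position 8: 'aa' -> no
  Position 9: 'ab' -> no
  Position 10: 'bd' -> no
Total matches: 0

0


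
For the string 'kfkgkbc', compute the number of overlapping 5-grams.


String 'kfkgkbc' has length L = 7.
Number of overlapping n-grams = L - n + 1
Substituting: 7 - 5 + 1 = 3

3


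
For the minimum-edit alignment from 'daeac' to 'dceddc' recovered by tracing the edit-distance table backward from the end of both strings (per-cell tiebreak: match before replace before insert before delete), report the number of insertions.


Edit distance = 3. Backtracking from cell (5, 6) with preference match > replace > insert > delete,
then listing the resulting alignment 'daeac' -> 'dceddc' left to right:
  Step 1: keep 'd'
  Step 2: replace a->c
  Step 3: keep 'e'
  Step 4: insert 'd' [insertion #1]
  Step 5: replace a->d
  Step 6: keep 'c'
Total insertions: 1

1


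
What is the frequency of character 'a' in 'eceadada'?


Scanning 'eceadada' for 'a':
  Position 3: 'a' -> MATCH (count: 1)
  Position 5: 'a' -> MATCH (count: 2)
  Position 7: 'a' -> MATCH (count: 3)
Total occurrences of 'a': 3

3


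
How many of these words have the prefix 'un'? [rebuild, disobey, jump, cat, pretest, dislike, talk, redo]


Checking each word for prefix 'un':
  'rebuild' -> no (count: 0)
  'disobey' -> no (count: 0)
  'jump' -> no (count: 0)
  'cat' -> no (count: 0)
  'pretest' -> no (count: 0)
  'dislike' -> no (count: 0)
  'talk' -> no (count: 0)
  'redo' -> no (count: 0)
Total with prefix 'un': 0

0


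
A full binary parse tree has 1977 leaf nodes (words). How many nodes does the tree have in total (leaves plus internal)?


Leaf nodes (terminals): 1977
Internal nodes = n - 1 = 1977 - 1 = 1976
Total = leaves + internal = 1977 + 1976 = 3953

3953


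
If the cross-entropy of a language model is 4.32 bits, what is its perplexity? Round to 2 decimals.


Perplexity formula: PP = 2^H
H = 4.32
PP = 2^4.32
Decompose: 2^4.32 = 2^4 * 2^0.32
2^4 = 16, 2^0.32 ~ 1.2483305
PP ~ 16 * 1.2483305 = 19.9732880
Rounded to 2 decimals: 19.97

19.97


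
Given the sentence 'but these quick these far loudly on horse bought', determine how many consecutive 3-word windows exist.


Word trigrams from [9] words:
  Trigram 1: (but these quick)
  Trigram 2: (these quick these)
  Trigram 3: (quick these far)
  Trigram 4: (these far loudly)
  Trigram 5: (far loudly on)
  Trigram 6: (loudly on horse)
  Trigram 7: (on horse bought)
Total word trigrams: 9 - 2 = 7

7
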